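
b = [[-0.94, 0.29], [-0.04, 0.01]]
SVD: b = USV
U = [[-1.0, -0.04], [-0.04, 1.0]]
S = [0.98, 0.0]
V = [[0.96, -0.29], [-0.29, -0.96]]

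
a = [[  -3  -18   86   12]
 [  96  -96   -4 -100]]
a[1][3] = -100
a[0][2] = 86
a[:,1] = [-18, -96]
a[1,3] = -100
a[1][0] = 96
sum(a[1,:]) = -104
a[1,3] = -100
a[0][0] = -3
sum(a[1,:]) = -104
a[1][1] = -96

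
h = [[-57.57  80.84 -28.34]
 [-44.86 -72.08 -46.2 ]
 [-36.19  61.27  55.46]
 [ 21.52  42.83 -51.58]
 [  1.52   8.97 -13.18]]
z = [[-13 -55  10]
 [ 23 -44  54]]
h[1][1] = -72.08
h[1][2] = -46.2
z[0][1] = -55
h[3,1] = 42.83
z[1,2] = 54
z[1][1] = -44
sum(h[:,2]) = -83.84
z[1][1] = -44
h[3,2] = -51.58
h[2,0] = -36.19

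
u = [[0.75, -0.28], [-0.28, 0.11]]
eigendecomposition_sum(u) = [[0.75,-0.28], [-0.28,0.11]] + [[0.00,0.00], [0.0,0.0]]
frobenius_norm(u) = 0.86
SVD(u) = [[-0.94, 0.35],[0.35, 0.94]] @ diag([0.8552058325093859, 0.004794167490614032]) @ [[-0.94, 0.35], [0.35, 0.94]]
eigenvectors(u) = [[0.94, 0.35],  [-0.35, 0.94]]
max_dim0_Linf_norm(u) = 0.75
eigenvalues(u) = [0.86, 0.0]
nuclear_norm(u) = 0.86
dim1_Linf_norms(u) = [0.75, 0.28]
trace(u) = 0.86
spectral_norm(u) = 0.86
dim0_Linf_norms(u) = [0.75, 0.28]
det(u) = 0.00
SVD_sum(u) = [[0.75, -0.28], [-0.28, 0.11]] + [[0.00, 0.00],[0.00, 0.0]]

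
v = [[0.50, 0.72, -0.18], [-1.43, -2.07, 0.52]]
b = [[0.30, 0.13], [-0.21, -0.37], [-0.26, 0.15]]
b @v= [[-0.04, -0.05, 0.01],[0.42, 0.61, -0.15],[-0.34, -0.50, 0.12]]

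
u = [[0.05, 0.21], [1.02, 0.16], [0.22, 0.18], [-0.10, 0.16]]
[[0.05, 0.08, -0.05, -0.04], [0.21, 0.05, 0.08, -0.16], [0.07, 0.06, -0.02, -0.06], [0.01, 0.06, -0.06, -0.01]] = u @ [[0.18, -0.01, 0.12, -0.13], [0.19, 0.36, -0.28, -0.17]]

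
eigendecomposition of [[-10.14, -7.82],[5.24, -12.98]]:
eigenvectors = [[(0.77+0j), (0.77-0j)], [0.14-0.62j, 0.14+0.62j]]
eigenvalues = [(-11.56+6.24j), (-11.56-6.24j)]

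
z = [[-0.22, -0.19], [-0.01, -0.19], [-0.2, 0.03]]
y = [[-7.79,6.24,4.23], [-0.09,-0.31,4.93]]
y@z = [[0.81, 0.42],[-0.96, 0.22]]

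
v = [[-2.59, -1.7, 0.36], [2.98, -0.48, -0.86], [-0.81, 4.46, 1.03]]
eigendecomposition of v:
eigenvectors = [[(0.02+0.37j), 0.02-0.37j, (0.25+0j)], [(0.36-0.37j), 0.36+0.37j, -0.17+0.00j], [-0.77+0.00j, (-0.77-0j), (0.95+0j)]]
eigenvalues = [(-1.02+2.5j), (-1.02-2.5j), 0j]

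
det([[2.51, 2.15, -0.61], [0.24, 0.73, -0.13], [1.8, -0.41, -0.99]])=-1.078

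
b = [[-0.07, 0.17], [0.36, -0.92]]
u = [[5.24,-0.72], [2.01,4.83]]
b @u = [[-0.03, 0.87], [0.04, -4.7]]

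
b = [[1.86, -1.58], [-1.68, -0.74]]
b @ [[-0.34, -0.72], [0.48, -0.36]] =[[-1.39, -0.77], [0.22, 1.48]]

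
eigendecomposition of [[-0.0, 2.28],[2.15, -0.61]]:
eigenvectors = [[0.76, -0.67], [0.65, 0.74]]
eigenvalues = [1.93, -2.54]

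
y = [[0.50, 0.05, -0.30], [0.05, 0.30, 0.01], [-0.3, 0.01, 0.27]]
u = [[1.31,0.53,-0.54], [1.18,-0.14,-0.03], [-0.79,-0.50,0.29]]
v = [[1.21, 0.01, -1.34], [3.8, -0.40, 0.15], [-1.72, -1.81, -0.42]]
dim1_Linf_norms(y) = [0.5, 0.3, 0.3]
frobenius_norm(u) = 2.16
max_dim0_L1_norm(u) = 3.28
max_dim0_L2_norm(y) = 0.59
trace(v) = 0.39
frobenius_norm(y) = 0.77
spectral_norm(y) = 0.71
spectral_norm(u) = 2.07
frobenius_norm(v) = 4.93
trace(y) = 1.07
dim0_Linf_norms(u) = [1.31, 0.53, 0.54]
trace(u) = 1.46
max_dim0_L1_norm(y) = 0.85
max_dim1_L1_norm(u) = 2.38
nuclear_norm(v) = 7.55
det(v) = 10.68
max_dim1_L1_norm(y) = 0.85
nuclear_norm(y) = 1.07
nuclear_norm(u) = 2.79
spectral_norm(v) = 4.36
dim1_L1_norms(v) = [2.56, 4.35, 3.95]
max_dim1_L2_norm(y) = 0.59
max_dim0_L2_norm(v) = 4.34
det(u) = 0.14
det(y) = 0.01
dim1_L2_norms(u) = [1.51, 1.19, 0.98]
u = y @ v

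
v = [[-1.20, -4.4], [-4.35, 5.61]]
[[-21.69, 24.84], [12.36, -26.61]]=v @[[2.60,  -0.86], [4.22,  -5.41]]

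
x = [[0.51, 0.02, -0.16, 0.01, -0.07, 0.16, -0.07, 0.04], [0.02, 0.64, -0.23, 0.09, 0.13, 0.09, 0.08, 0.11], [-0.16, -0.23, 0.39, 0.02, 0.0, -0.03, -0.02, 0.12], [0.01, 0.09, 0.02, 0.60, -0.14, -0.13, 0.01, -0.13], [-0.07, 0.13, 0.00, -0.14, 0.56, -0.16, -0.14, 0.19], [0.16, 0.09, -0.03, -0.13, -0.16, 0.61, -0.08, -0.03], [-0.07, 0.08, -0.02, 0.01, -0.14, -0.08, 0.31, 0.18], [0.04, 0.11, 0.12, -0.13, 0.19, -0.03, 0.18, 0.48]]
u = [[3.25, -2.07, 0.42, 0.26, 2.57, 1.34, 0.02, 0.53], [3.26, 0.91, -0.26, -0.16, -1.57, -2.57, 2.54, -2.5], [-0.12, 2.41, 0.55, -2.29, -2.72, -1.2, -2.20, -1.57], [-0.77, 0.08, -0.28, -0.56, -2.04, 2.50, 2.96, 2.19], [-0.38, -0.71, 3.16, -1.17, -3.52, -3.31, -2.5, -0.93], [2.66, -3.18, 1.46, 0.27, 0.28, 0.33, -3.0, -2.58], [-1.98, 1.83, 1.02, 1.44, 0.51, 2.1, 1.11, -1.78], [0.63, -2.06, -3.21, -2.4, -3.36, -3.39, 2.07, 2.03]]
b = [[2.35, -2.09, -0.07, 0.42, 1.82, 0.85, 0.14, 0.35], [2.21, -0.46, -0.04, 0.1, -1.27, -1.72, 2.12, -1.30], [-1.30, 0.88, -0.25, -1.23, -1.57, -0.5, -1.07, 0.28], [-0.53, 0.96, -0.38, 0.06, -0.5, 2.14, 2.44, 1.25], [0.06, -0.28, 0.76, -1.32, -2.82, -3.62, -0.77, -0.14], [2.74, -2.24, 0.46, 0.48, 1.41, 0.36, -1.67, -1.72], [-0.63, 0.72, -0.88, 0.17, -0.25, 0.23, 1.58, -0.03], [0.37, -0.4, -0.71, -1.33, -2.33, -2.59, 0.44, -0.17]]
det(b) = -2.66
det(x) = 0.00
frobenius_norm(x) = 1.71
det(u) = -27132.35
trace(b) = 0.65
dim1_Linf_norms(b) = [2.35, 2.21, 1.57, 2.44, 3.62, 2.74, 1.58, 2.59]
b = x @ u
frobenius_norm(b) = 10.77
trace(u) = 4.10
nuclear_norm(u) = 38.91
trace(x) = 4.10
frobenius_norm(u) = 16.08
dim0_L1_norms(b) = [10.19, 8.03, 3.55, 5.11, 11.97, 12.01, 10.23, 5.24]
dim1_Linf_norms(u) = [3.25, 3.26, 2.72, 2.96, 3.52, 3.18, 2.1, 3.39]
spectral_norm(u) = 9.25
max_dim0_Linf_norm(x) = 0.64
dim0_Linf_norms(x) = [0.51, 0.64, 0.39, 0.6, 0.56, 0.61, 0.31, 0.48]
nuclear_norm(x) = 4.10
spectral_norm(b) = 7.18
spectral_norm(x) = 0.91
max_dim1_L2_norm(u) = 7.2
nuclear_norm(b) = 22.42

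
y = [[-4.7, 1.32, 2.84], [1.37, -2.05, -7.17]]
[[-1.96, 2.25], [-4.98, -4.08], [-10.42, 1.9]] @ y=[[12.29, -7.20, -21.70], [17.82, 1.79, 15.11], [51.58, -17.65, -43.22]]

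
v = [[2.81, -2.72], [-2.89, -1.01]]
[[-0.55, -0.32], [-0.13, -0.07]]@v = [[-0.62,1.82], [-0.16,0.42]]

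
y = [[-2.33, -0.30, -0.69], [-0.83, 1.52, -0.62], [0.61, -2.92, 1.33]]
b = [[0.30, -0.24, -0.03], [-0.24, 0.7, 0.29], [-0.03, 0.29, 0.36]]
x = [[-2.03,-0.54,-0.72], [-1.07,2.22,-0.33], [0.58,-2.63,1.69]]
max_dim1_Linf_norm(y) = 2.92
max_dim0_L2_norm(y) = 3.31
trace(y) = 0.52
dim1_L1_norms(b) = [0.57, 1.23, 0.68]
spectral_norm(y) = 3.80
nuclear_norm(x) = 7.04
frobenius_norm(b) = 1.00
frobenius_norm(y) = 4.48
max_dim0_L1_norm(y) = 4.74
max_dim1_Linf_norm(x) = 2.63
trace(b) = 1.36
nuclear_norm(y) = 6.35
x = b + y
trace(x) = 1.88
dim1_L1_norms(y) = [3.32, 2.97, 4.86]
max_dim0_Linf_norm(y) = 2.92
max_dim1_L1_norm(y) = 4.86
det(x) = -7.83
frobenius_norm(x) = 4.61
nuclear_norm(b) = 1.36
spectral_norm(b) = 0.94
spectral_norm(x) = 3.96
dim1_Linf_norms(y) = [2.33, 1.52, 2.92]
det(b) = 0.03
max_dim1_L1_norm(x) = 4.9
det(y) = -1.74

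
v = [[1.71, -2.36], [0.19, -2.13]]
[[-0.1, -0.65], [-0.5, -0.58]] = v@ [[0.30,-0.01],[0.26,0.27]]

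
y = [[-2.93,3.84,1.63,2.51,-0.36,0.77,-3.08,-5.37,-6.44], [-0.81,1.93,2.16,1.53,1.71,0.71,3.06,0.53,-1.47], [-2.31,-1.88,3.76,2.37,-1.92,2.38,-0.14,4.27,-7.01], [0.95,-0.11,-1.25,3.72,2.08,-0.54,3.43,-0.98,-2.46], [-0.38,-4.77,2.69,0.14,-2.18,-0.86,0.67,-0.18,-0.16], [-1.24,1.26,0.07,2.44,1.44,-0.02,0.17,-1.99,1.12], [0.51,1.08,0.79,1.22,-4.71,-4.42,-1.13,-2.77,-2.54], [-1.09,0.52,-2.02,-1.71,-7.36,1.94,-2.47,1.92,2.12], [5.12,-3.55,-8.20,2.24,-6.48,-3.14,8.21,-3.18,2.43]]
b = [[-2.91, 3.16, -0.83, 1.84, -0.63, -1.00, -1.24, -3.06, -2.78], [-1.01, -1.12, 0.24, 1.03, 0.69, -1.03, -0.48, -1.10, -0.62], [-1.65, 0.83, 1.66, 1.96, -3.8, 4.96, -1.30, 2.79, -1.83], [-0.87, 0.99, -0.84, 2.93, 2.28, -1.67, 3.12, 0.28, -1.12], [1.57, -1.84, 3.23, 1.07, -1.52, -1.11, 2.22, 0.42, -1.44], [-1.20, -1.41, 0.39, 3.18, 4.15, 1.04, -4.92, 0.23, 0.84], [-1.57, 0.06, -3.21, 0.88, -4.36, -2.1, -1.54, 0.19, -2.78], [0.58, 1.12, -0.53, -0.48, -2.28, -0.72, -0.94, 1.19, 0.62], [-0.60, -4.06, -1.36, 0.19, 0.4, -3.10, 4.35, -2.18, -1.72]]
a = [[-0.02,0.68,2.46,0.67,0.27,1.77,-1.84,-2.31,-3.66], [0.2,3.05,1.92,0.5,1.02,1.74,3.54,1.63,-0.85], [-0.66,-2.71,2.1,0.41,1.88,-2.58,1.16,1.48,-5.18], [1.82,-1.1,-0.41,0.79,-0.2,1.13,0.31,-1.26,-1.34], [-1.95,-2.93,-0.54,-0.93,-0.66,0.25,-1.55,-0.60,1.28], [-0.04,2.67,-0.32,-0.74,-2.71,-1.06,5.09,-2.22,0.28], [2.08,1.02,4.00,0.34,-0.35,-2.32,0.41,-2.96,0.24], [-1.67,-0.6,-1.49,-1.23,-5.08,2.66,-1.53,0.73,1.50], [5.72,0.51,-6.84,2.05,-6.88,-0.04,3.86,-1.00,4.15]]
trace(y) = 7.50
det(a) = 309697.14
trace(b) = -1.99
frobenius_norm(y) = 26.92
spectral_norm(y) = 17.41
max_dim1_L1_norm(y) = 42.55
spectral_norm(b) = 10.25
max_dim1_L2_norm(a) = 12.82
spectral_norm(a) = 14.68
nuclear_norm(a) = 51.38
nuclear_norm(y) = 65.34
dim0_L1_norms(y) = [15.34, 18.94, 22.57, 17.88, 28.24, 14.78, 22.36, 21.19, 25.75]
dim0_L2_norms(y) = [6.7, 7.77, 10.11, 6.6, 11.67, 6.4, 10.29, 8.59, 10.81]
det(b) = -40002.74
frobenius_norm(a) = 20.96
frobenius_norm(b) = 18.42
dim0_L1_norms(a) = [14.16, 15.27, 20.08, 7.66, 19.05, 13.55, 19.29, 14.19, 18.48]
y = b + a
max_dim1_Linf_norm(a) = 6.88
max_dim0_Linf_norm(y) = 8.21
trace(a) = 9.49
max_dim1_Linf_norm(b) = 4.96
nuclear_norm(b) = 46.27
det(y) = -434331.10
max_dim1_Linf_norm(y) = 8.21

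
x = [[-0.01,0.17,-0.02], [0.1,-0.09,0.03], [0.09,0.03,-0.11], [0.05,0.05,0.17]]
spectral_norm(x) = 0.21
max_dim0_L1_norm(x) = 0.34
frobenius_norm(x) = 0.32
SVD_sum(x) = [[-0.02, 0.07, -0.09], [0.02, -0.06, 0.08], [-0.02, 0.05, -0.07], [0.02, -0.07, 0.09]] + [[-0.02, 0.09, 0.07], [0.01, -0.05, -0.04], [0.01, -0.05, -0.04], [-0.02, 0.1, 0.09]] + [[0.03,0.01,-0.00],[0.07,0.02,-0.00],[0.10,0.03,-0.01],[0.05,0.01,-0.0]]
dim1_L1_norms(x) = [0.2, 0.22, 0.23, 0.27]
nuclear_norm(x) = 0.55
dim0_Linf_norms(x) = [0.1, 0.17, 0.17]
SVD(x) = [[-0.57, 0.59, 0.24], [0.47, -0.32, 0.52], [-0.41, -0.30, 0.73], [0.54, 0.68, 0.36]] @ diag([0.20848787356473175, 0.20190075105029634, 0.13845177247613225]) @ [[0.21, -0.60, 0.78], [-0.15, 0.76, 0.63], [0.97, 0.25, -0.07]]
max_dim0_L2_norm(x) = 0.21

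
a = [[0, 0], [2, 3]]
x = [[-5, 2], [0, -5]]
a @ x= [[0, 0], [-10, -11]]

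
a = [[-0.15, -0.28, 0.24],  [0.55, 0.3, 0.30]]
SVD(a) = [[-0.26, 0.97], [0.97, 0.26]] @ diag([0.712774854956018, 0.3646258440407476]) @ [[0.8,0.51,0.32], [-0.0,-0.53,0.85]]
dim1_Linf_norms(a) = [0.28, 0.55]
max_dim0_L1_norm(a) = 0.7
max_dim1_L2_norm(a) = 0.69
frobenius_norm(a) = 0.80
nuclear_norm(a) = 1.08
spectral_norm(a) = 0.71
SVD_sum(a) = [[-0.15, -0.09, -0.06], [0.55, 0.35, 0.22]] + [[-0.0, -0.19, 0.30],[-0.00, -0.05, 0.08]]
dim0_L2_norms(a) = [0.57, 0.41, 0.38]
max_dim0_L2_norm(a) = 0.57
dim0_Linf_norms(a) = [0.55, 0.3, 0.3]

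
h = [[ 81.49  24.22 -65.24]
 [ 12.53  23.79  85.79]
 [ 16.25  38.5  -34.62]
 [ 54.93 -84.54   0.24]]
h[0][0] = 81.49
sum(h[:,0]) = 165.2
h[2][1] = 38.5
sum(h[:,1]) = 1.9699999999999847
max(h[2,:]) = 38.5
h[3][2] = 0.24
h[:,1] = [24.22, 23.79, 38.5, -84.54]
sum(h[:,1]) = 1.9699999999999847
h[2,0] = 16.25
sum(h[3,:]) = -29.370000000000008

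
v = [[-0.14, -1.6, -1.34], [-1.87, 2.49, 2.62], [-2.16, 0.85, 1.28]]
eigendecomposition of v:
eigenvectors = [[-0.38, 0.72, 0.19], [0.81, -0.12, -0.64], [0.44, 0.68, 0.74]]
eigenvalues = [4.77, -1.14, -0.0]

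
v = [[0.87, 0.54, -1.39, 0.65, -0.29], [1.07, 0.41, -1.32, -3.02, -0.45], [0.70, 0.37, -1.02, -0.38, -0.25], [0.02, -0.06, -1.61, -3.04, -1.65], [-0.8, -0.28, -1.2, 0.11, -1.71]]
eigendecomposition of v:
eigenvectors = [[-0.17,-0.29,0.51,-0.61,-0.22], [0.66,0.72,0.61,0.13,-0.61], [0.07,0.02,0.4,-0.49,-0.51], [0.72,0.48,0.01,-0.07,-0.03], [0.03,-0.40,-0.44,0.6,0.56]]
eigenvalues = [-3.32, -1.85, 0.69, 0.0, -0.01]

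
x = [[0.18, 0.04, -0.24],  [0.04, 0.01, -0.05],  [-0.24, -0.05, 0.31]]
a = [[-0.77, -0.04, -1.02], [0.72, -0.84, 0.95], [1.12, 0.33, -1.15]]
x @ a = [[-0.38, -0.12, 0.13], [-0.08, -0.03, 0.03], [0.5, 0.15, -0.16]]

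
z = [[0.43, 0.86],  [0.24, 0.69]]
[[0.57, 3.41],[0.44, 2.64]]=z @ [[0.15, 0.92], [0.59, 3.51]]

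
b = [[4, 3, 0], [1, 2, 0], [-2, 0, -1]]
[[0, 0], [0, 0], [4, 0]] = b@[[0, 0], [0, 0], [-4, 0]]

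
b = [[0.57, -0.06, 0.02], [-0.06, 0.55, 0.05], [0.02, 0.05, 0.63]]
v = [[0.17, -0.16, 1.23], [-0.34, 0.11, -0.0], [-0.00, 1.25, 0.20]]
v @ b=[[0.13, -0.04, 0.77],[-0.2, 0.08, -0.00],[-0.07, 0.70, 0.19]]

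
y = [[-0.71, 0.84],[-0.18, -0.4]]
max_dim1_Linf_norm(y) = 0.84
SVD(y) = [[-0.98, 0.19], [0.19, 0.98]] @ diag([1.1183294810667495, 0.38915186210138397]) @ [[0.59, -0.81], [-0.81, -0.59]]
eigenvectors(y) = [[0.91+0.00j,(0.91-0j)], [0.17+0.39j,0.17-0.39j]]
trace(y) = -1.11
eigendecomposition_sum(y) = [[-0.36+0.06j,  (0.42+0.65j)],[(-0.09-0.14j),  (-0.2+0.3j)]] + [[-0.35-0.06j, 0.42-0.65j], [(-0.09+0.14j), (-0.2-0.3j)]]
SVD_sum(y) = [[-0.65, 0.88], [0.13, -0.17]] + [[-0.06,  -0.04],[-0.31,  -0.23]]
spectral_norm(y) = 1.12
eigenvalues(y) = [(-0.55+0.36j), (-0.55-0.36j)]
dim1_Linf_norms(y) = [0.84, 0.4]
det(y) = 0.44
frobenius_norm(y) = 1.18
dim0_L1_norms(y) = [0.89, 1.24]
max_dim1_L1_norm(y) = 1.55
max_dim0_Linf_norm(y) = 0.84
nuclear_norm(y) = 1.51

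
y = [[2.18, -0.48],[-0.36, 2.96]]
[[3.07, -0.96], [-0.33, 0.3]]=y@[[1.42, -0.43],[0.06, 0.05]]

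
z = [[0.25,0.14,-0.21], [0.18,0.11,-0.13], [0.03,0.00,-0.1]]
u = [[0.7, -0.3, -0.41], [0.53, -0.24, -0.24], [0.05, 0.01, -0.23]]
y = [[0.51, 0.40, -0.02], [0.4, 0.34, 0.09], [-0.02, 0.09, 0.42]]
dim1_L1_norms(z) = [0.6, 0.42, 0.13]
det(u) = 0.00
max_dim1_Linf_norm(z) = 0.25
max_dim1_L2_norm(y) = 0.65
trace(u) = 0.23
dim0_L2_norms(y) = [0.65, 0.53, 0.43]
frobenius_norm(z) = 0.45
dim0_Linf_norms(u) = [0.7, 0.3, 0.41]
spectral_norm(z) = 0.44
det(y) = -0.00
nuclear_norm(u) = 1.27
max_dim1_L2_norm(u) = 0.86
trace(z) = 0.26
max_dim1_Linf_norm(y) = 0.51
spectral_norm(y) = 0.84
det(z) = -0.00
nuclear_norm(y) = 1.27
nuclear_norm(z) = 0.51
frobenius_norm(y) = 0.94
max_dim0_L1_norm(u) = 1.28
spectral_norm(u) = 1.08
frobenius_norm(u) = 1.10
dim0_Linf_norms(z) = [0.25, 0.14, 0.21]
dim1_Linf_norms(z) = [0.25, 0.18, 0.1]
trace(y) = 1.27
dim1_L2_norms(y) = [0.65, 0.53, 0.43]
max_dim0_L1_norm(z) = 0.46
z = u @ y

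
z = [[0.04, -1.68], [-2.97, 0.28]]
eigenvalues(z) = [-2.08, 2.4]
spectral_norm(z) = 2.99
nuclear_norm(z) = 4.66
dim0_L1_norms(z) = [3.01, 1.96]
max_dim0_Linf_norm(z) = 2.97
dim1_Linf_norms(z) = [1.68, 2.97]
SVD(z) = [[-0.10, 1.00], [1.00, 0.1]] @ diag([2.9926434336248917, 1.6635459955113414]) @ [[-0.99, 0.15],  [-0.15, -0.99]]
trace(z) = 0.32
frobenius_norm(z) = 3.42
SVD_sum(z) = [[0.28, -0.04], [-2.95, 0.44]] + [[-0.24,  -1.64], [-0.02,  -0.16]]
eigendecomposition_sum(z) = [[-1.09, -0.78], [-1.38, -0.98]] + [[1.13, -0.9],  [-1.59, 1.26]]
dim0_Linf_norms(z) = [2.97, 1.68]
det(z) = -4.98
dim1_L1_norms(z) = [1.72, 3.25]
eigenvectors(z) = [[-0.62, 0.58], [-0.78, -0.81]]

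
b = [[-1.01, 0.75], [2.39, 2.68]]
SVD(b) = [[-0.04, 1.00],[1.0, 0.04]] @ diag([3.592896215814412, 1.252276639719228]) @ [[0.67, 0.74], [-0.74, 0.67]]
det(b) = -4.50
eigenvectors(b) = [[-0.87,  -0.18], [0.5,  -0.98]]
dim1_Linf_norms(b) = [1.01, 2.68]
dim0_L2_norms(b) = [2.59, 2.78]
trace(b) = 1.67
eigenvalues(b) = [-1.44, 3.11]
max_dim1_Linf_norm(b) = 2.68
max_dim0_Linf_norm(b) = 2.68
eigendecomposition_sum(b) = [[-1.31,0.24], [0.76,-0.14]] + [[0.3, 0.51], [1.63, 2.82]]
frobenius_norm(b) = 3.80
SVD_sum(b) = [[-0.09,-0.09], [2.42,2.65]] + [[-0.92, 0.84], [-0.03, 0.03]]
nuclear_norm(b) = 4.85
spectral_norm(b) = 3.59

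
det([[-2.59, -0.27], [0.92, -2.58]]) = 6.931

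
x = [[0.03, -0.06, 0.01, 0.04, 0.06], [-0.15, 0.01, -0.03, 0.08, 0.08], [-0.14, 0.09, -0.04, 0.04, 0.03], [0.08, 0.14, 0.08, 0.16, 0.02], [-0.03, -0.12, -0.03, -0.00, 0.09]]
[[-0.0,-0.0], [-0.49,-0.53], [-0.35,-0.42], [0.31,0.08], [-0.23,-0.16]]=x @ [[2.77, 2.66], [1.21, 0.29], [0.94, 0.31], [-1.02, -1.17], [0.33, -0.39]]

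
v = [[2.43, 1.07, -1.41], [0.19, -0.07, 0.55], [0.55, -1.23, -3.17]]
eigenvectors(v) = [[-0.99, 0.30, 0.49],  [-0.09, -0.22, -0.75],  [-0.08, 0.93, 0.45]]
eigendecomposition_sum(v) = [[2.34,1.24,-0.47], [0.22,0.12,-0.04], [0.18,0.10,-0.04]] + [[0.13, -0.54, -1.04], [-0.09, 0.39, 0.75], [0.41, -1.67, -3.23]] + [[-0.04, 0.37, 0.10],  [0.07, -0.57, -0.15],  [-0.04, 0.34, 0.09]]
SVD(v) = [[-0.58, -0.81, -0.03], [0.10, -0.11, 0.99], [-0.81, 0.57, 0.14]] @ diag([3.9122264273858014, 2.4100023961271506, 0.36341825975797204]) @ [[-0.47, 0.09, 0.88], [-0.7, -0.65, -0.31], [0.54, -0.75, 0.37]]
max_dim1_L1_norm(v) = 4.95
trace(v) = -0.81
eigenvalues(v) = [2.42, -2.71, -0.52]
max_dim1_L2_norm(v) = 3.44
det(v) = 3.43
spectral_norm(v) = 3.91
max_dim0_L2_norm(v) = 3.51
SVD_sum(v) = [[1.08, -0.21, -2.0], [-0.18, 0.04, 0.34], [1.49, -0.29, -2.77]] + [[1.36, 1.27, 0.6], [0.18, 0.17, 0.08], [-0.96, -0.90, -0.42]] + [[-0.01, 0.01, -0.00], [0.20, -0.27, 0.13], [0.03, -0.04, 0.02]]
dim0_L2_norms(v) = [2.5, 1.63, 3.51]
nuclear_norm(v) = 6.69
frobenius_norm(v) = 4.61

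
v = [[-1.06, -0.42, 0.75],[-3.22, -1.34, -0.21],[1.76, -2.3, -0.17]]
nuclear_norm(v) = 7.29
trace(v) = -2.57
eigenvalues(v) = [(1.56+0j), (-2.06+0.92j), (-2.06-0.92j)]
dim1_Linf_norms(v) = [1.06, 3.22, 2.3]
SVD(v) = [[-0.29, -0.1, 0.95], [-0.87, -0.39, -0.31], [0.40, -0.92, 0.02]] @ diag([3.829953854067038, 2.686482989274951, 0.7754757404673347]) @ [[1.00, 0.09, -0.03], [-0.09, 0.99, 0.06], [0.03, -0.06, 1.0]]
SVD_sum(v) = [[-1.11, -0.11, 0.03], [-3.31, -0.31, 0.09], [1.53, 0.15, -0.04]] + [[0.03, -0.27, -0.02], [0.10, -1.04, -0.06], [0.23, -2.44, -0.15]] + [[0.02, -0.04, 0.74], [-0.01, 0.01, -0.24], [0.0, -0.0, 0.02]]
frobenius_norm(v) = 4.74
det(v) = 7.98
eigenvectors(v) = [[-0.31+0.00j, (-0.12+0.23j), (-0.12-0.23j)], [(0.41+0j), (-0.69+0j), (-0.69-0j)], [(-0.86+0j), -0.50-0.46j, (-0.5+0.46j)]]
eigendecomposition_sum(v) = [[0.51+0.00j, (-0.27+0j), 0.25+0.00j], [(-0.66-0j), (0.36-0j), (-0.33+0j)], [1.39+0.00j, (-0.75+0j), 0.70+0.00j]] + [[(-0.78+0.12j),  -0.07+0.32j,  0.25+0.11j],[-1.28-1.69j,  (-0.85+0.24j),  (0.06+0.72j)],[(0.18-2.07j),  (-0.77-0.39j),  -0.43+0.57j]] + [[(-0.78-0.12j), (-0.07-0.32j), 0.25-0.11j],  [(-1.28+1.69j), (-0.85-0.24j), (0.06-0.72j)],  [(0.18+2.07j), -0.77+0.39j, -0.43-0.57j]]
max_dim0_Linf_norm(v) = 3.22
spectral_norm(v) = 3.83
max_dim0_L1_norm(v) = 6.04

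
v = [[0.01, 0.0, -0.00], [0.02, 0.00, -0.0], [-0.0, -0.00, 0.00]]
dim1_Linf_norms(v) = [0.01, 0.02, 0.0]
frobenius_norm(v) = 0.02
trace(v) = 0.01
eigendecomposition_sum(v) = [[0.00, 0.00, 0.0], [-0.00, 0.00, 0.0], [0.00, 0.0, 0.00]] + [[0.01, 0.00, 0.00], [0.02, 0.00, 0.0], [0.00, 0.00, 0.0]] + [[0.00, 0.0, 0.0], [0.0, 0.00, 0.0], [0.00, 0.00, 0.00]]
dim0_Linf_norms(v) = [0.02, 0.0, 0.0]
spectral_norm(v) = 0.02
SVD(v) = [[-0.45,0.00,-0.89],[-0.89,0.0,0.45],[0.0,1.0,0.0]] @ diag([0.022360679774997897, 0.0, 0.0]) @ [[-1.0, -0.0, -0.00], [0.0, 0.00, 1.0], [0.0, 1.0, 0.00]]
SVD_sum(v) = [[0.01, 0.0, 0.00], [0.02, 0.00, 0.00], [0.00, 0.00, 0.0]] + [[0.0, 0.00, 0.00], [0.0, 0.0, 0.00], [0.0, 0.00, 0.0]] + [[0.00, -0.00, 0.00], [0.0, 0.0, 0.0], [0.00, 0.0, 0.00]]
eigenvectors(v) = [[0.0, 0.45, 0.0], [1.00, 0.89, 0.00], [0.00, 0.0, 1.00]]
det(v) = 0.00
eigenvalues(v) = [0.0, 0.01, 0.0]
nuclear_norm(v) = 0.02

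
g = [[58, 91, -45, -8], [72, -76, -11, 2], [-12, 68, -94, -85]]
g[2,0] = -12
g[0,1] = 91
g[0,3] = -8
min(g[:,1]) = -76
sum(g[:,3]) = -91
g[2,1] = 68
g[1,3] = 2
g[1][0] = 72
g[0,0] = 58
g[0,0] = 58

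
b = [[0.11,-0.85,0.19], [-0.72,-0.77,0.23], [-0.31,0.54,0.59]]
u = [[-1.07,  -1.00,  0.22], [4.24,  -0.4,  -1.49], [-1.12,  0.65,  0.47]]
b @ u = [[-3.93, 0.35, 1.38], [-2.75, 1.18, 1.1], [1.96, 0.48, -0.6]]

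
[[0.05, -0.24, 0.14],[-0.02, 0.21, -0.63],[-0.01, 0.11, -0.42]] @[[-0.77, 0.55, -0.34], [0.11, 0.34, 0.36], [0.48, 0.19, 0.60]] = [[0.0, -0.03, -0.02],  [-0.26, -0.06, -0.3],  [-0.18, -0.05, -0.21]]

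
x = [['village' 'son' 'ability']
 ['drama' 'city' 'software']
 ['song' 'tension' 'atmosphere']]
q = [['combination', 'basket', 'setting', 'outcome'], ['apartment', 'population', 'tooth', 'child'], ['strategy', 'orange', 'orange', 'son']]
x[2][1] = 'tension'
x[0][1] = 'son'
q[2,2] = 'orange'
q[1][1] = 'population'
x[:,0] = ['village', 'drama', 'song']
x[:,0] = ['village', 'drama', 'song']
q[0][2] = 'setting'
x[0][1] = 'son'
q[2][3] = 'son'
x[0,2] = 'ability'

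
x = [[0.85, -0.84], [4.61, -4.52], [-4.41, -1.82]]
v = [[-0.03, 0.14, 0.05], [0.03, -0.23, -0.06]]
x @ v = [[-0.05, 0.31, 0.09],  [-0.27, 1.68, 0.5],  [0.08, -0.2, -0.11]]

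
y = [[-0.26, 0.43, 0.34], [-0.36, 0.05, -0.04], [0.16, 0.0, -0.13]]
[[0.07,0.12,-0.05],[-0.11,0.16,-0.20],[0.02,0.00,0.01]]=y @ [[0.31, -0.33, 0.48], [0.2, 0.42, -0.23], [0.19, -0.44, 0.5]]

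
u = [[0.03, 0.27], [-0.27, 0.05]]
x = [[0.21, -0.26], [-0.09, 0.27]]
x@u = [[0.08, 0.04], [-0.08, -0.01]]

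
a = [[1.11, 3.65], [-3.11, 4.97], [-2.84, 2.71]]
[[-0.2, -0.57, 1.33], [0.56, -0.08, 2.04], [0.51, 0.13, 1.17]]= a @ [[-0.18, -0.15, -0.05], [-0.00, -0.11, 0.38]]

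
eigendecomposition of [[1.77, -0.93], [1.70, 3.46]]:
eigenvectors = [[(0.4-0.44j), 0.40+0.44j], [-0.80+0.00j, (-0.8-0j)]]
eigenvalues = [(2.62+0.93j), (2.62-0.93j)]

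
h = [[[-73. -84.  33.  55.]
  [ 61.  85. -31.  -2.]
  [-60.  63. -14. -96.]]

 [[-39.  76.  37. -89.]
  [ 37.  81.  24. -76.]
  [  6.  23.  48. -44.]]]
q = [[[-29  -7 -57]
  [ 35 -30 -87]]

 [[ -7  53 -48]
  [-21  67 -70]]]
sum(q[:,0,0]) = -36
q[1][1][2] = -70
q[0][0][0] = -29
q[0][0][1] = -7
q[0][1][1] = -30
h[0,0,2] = 33.0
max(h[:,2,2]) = 48.0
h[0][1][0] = 61.0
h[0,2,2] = -14.0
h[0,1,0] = 61.0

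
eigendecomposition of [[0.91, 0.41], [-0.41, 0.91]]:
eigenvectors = [[-0.71j, 0.00+0.71j], [0.71+0.00j, 0.71-0.00j]]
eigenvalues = [(0.91+0.41j), (0.91-0.41j)]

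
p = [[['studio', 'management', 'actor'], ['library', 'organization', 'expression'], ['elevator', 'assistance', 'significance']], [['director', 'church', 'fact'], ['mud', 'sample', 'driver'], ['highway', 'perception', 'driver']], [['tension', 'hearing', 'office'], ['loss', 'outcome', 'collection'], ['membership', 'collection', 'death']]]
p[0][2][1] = 'assistance'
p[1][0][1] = 'church'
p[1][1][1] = 'sample'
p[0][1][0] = 'library'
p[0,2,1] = 'assistance'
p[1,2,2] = 'driver'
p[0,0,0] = 'studio'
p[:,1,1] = ['organization', 'sample', 'outcome']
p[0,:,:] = [['studio', 'management', 'actor'], ['library', 'organization', 'expression'], ['elevator', 'assistance', 'significance']]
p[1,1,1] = 'sample'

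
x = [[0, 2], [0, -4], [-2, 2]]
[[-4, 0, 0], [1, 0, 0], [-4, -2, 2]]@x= [[0, -8], [0, 2], [-4, 4]]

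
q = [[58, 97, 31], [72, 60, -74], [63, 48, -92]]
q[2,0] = 63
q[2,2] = -92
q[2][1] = 48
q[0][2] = 31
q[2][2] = -92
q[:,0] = [58, 72, 63]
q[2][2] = -92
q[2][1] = 48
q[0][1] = 97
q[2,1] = 48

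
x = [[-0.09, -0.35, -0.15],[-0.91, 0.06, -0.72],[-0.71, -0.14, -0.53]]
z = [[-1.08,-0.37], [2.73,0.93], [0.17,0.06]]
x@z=[[-0.88,-0.30], [1.02,0.35], [0.29,0.1]]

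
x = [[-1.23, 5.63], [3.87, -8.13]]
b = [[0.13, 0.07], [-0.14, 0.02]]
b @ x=[[0.11, 0.16],[0.25, -0.95]]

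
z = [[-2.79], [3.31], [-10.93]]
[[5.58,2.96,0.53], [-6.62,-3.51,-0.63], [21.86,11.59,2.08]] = z @ [[-2.00, -1.06, -0.19]]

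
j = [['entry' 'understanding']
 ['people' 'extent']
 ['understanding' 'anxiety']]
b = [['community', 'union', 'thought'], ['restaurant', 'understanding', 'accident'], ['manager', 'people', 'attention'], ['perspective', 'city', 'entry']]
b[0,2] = 'thought'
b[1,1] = 'understanding'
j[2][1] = 'anxiety'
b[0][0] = 'community'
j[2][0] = 'understanding'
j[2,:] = ['understanding', 'anxiety']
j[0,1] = 'understanding'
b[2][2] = 'attention'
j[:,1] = ['understanding', 'extent', 'anxiety']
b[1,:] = ['restaurant', 'understanding', 'accident']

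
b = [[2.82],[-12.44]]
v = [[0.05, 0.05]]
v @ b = [[-0.48]]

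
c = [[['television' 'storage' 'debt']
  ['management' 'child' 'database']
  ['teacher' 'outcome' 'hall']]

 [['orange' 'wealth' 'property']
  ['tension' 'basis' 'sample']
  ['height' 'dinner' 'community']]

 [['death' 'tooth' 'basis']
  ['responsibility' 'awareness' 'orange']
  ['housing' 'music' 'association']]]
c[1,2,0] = 'height'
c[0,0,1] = 'storage'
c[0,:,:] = [['television', 'storage', 'debt'], ['management', 'child', 'database'], ['teacher', 'outcome', 'hall']]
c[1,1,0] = 'tension'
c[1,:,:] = [['orange', 'wealth', 'property'], ['tension', 'basis', 'sample'], ['height', 'dinner', 'community']]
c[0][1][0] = 'management'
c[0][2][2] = 'hall'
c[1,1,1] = 'basis'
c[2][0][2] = 'basis'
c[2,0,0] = 'death'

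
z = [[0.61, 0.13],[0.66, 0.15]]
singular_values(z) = [0.92, 0.01]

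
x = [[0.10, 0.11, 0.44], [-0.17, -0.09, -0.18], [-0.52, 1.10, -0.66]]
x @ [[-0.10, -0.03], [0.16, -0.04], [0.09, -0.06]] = [[0.05, -0.03], [-0.01, 0.02], [0.17, 0.01]]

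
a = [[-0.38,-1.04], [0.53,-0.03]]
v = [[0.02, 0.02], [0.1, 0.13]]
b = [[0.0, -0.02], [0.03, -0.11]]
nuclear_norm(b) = 0.12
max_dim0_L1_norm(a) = 1.07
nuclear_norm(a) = 1.62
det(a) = 0.56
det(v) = 0.00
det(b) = 0.00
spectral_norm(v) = 0.17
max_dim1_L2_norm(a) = 1.11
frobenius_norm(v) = 0.17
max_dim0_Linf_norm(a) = 1.04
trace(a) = -0.41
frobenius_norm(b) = 0.12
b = v @ a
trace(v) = 0.15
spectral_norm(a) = 1.12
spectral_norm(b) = 0.12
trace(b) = -0.11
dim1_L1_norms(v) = [0.04, 0.23]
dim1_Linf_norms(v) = [0.02, 0.13]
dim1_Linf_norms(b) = [0.02, 0.11]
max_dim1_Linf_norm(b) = 0.11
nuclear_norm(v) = 0.17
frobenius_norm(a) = 1.23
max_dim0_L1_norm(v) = 0.15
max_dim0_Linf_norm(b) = 0.11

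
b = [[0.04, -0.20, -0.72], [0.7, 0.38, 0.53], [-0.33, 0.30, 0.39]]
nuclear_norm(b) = 2.03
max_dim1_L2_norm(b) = 0.96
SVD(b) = [[0.59, 0.44, 0.68],[-0.75, 0.60, 0.26],[-0.29, -0.66, 0.69]] @ diag([1.1342467204127284, 0.7099240238606226, 0.18918841819337562]) @ [[-0.36, -0.43, -0.83],[0.93, -0.08, -0.36],[-0.09, 0.90, -0.43]]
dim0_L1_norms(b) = [1.07, 0.88, 1.64]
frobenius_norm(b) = 1.35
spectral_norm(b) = 1.13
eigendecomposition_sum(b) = [[-0.17-0.00j, 0.02-0.00j, -0.17-0.00j],[0.28+0.00j, (-0.04+0j), (0.28+0j)],[-0.18-0.00j, 0.02-0.00j, (-0.18-0j)]] + [[0.11+0.27j, (-0.11+0.45j), -0.27+0.44j], [(0.21+0.07j), 0.21+0.29j, 0.12+0.38j], [(-0.08-0.25j), 0.14-0.40j, (0.29-0.39j)]] + [[(0.11-0.27j), -0.11-0.45j, (-0.27-0.44j)], [(0.21-0.07j), 0.21-0.29j, 0.12-0.38j], [-0.08+0.25j, (0.14+0.4j), (0.29+0.39j)]]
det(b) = -0.15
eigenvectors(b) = [[0.46+0.00j, -0.64+0.00j, (-0.64-0j)], [-0.75+0.00j, -0.32+0.38j, -0.32-0.38j], [(0.48+0j), (0.59+0.05j), (0.59-0.05j)]]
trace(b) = 0.81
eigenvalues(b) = [(-0.39+0j), (0.6+0.17j), (0.6-0.17j)]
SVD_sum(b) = [[-0.24, -0.29, -0.55], [0.31, 0.37, 0.71], [0.12, 0.15, 0.28]] + [[0.29, -0.03, -0.11], [0.40, -0.03, -0.15], [-0.44, 0.04, 0.17]] + [[-0.01, 0.12, -0.06], [-0.00, 0.04, -0.02], [-0.01, 0.12, -0.06]]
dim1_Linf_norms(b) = [0.72, 0.7, 0.39]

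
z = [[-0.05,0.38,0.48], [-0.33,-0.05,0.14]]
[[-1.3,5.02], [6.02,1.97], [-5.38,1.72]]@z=[[-1.59, -0.74, 0.08], [-0.95, 2.19, 3.17], [-0.30, -2.13, -2.34]]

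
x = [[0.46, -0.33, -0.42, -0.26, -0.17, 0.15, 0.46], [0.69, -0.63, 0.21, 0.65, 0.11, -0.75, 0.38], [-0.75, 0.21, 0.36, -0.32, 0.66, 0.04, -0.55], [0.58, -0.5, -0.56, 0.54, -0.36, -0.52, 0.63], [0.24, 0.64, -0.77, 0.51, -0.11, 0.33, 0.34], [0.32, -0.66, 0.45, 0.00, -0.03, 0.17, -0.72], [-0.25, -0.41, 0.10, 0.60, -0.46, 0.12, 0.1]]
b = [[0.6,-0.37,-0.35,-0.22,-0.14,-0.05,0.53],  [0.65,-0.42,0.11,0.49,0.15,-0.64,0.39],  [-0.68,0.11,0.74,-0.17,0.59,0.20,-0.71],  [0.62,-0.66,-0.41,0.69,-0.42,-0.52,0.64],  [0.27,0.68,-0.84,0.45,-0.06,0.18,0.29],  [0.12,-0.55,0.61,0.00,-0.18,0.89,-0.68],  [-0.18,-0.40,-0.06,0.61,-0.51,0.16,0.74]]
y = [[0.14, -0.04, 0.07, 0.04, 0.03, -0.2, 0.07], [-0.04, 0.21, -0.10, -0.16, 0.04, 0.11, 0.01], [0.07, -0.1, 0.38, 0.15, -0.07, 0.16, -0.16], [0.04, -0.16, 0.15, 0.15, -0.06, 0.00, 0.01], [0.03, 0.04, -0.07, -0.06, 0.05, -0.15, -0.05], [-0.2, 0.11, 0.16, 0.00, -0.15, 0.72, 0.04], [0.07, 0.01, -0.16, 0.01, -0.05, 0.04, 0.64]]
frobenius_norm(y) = 1.26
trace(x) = 0.89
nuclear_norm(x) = 7.00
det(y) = 0.00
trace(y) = 2.29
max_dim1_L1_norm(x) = 3.69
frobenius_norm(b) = 3.41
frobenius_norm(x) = 3.18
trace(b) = 3.18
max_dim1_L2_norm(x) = 1.43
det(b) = 0.17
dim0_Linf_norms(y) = [0.2, 0.21, 0.38, 0.16, 0.15, 0.72, 0.64]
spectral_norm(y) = 0.87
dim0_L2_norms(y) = [0.27, 0.31, 0.49, 0.28, 0.2, 0.79, 0.67]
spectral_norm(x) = 2.28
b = x + y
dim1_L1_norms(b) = [2.26, 2.85, 3.2, 3.96, 2.77, 3.03, 2.66]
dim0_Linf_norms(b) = [0.68, 0.68, 0.84, 0.69, 0.59, 0.89, 0.74]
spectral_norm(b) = 2.55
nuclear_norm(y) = 2.31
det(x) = 0.18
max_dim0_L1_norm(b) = 3.98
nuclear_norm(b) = 7.36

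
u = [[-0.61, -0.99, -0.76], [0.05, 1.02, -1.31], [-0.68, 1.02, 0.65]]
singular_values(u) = [1.75, 1.64, 0.91]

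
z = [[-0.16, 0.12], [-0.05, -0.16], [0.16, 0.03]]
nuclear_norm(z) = 0.43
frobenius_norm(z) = 0.31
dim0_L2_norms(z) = [0.23, 0.2]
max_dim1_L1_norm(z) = 0.28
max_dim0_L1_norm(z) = 0.37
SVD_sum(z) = [[-0.18, 0.07], [0.01, -0.01], [0.13, -0.05]] + [[0.02, 0.05],[-0.06, -0.15],[0.03, 0.08]]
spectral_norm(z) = 0.24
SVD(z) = [[-0.82, 0.25], [0.06, -0.85], [0.57, 0.45]] @ diag([0.23738358578298502, 0.19557360047003322]) @ [[0.92,-0.38], [0.38,0.92]]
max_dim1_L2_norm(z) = 0.2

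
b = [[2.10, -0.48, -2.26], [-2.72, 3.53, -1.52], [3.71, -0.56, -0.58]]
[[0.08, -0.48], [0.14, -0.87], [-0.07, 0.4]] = b @[[-0.03, 0.17], [-0.01, 0.04], [-0.06, 0.36]]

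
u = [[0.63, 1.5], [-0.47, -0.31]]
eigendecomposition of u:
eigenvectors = [[(0.87+0j), 0.87-0.00j], [(-0.27+0.4j), -0.27-0.40j]]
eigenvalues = [(0.16+0.7j), (0.16-0.7j)]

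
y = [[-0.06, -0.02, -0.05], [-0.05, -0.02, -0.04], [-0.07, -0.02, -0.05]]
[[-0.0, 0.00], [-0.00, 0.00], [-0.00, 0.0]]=y @[[0.05,-0.02], [-0.69,0.30], [0.3,-0.13]]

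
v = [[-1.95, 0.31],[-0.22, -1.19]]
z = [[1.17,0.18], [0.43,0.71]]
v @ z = [[-2.15,-0.13],[-0.77,-0.88]]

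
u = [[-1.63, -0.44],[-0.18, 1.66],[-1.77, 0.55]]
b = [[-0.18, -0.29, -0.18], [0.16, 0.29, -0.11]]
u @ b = [[0.22, 0.35, 0.34],[0.3, 0.53, -0.15],[0.41, 0.67, 0.26]]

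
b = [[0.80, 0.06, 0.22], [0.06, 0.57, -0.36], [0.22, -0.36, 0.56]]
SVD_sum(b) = [[0.33, -0.27, 0.39], [-0.27, 0.22, -0.32], [0.39, -0.32, 0.45]] + [[0.45, 0.36, -0.14], [0.36, 0.29, -0.11], [-0.14, -0.11, 0.04]] + [[0.01,-0.03,-0.03], [-0.03,0.06,0.07], [-0.03,0.07,0.07]]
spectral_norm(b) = 1.01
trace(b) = 1.93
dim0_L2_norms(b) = [0.83, 0.68, 0.7]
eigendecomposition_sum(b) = [[0.01, -0.03, -0.03], [-0.03, 0.06, 0.07], [-0.03, 0.07, 0.07]] + [[0.45, 0.36, -0.14], [0.36, 0.29, -0.11], [-0.14, -0.11, 0.04]] + [[0.33, -0.27, 0.39], [-0.27, 0.22, -0.32], [0.39, -0.32, 0.45]]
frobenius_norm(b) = 1.28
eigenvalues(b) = [0.14, 0.78, 1.01]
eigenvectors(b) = [[0.30, -0.76, 0.58], [-0.64, -0.61, -0.47], [-0.71, 0.23, 0.67]]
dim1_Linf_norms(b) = [0.8, 0.57, 0.56]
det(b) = 0.11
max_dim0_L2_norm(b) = 0.83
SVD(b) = [[-0.58, -0.76, -0.3],  [0.47, -0.61, 0.64],  [-0.67, 0.23, 0.71]] @ diag([1.005192772827848, 0.7815064855096457, 0.14330074166250634]) @ [[-0.58, 0.47, -0.67],[-0.76, -0.61, 0.23],[-0.3, 0.64, 0.71]]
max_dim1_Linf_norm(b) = 0.8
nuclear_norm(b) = 1.93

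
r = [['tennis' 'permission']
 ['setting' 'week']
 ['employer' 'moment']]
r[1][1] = 'week'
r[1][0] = 'setting'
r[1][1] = 'week'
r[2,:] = ['employer', 'moment']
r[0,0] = 'tennis'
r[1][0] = 'setting'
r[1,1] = 'week'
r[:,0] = ['tennis', 'setting', 'employer']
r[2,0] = 'employer'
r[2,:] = ['employer', 'moment']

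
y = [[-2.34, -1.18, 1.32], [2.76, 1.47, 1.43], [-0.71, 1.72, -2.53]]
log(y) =[[2.00, -0.93, 2.65], [0.6, 1.09, -1.1], [-2.82, -0.04, -0.37]]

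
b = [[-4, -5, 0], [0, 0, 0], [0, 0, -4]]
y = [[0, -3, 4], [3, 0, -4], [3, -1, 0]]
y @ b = [[0, 0, -16], [-12, -15, 16], [-12, -15, 0]]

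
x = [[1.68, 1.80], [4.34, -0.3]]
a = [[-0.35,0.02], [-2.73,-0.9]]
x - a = [[2.03,1.78], [7.07,0.60]]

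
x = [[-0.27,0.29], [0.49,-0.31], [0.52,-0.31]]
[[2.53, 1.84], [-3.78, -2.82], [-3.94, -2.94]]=x @ [[-5.31, -4.19], [3.79, 2.46]]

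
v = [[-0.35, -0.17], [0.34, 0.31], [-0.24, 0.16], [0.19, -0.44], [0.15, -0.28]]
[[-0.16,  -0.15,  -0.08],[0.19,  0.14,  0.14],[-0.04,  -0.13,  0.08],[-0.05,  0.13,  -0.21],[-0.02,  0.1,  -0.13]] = v @ [[0.33, 0.48, -0.01], [0.25, -0.09, 0.47]]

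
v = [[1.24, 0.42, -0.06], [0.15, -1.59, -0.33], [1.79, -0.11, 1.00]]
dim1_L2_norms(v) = [1.31, 1.63, 2.05]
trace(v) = 0.65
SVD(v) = [[-0.50,0.15,-0.85], [0.05,-0.98,-0.2], [-0.87,-0.14,0.48]] @ diag([2.329845365581537, 1.6573423837958994, 0.646789606713]) @ [[-0.93, -0.08, -0.37],[-0.13, 0.99, 0.1],[-0.35, -0.14, 0.92]]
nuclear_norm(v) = 4.63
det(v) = -2.50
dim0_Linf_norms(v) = [1.79, 1.59, 1.0]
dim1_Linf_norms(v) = [1.24, 1.59, 1.79]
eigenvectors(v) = [[0.08+0.23j, 0.08-0.23j, (0.14+0j)], [-0.11+0.03j, -0.11-0.03j, -0.98+0.00j], [(0.96+0j), 0.96-0.00j, (-0.13+0j)]]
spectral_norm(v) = 2.33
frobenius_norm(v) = 2.93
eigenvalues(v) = [(1.15+0.42j), (1.15-0.42j), (-1.66+0j)]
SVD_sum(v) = [[1.08, 0.09, 0.42], [-0.1, -0.01, -0.04], [1.87, 0.16, 0.74]] + [[-0.03, 0.25, 0.03], [0.21, -1.60, -0.17], [0.03, -0.23, -0.02]] + [[0.19, 0.08, -0.51],[0.05, 0.02, -0.12],[-0.11, -0.04, 0.29]]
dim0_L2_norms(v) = [2.18, 1.65, 1.05]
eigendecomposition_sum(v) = [[0.63+0.02j, 0.10-0.02j, -0.04+0.15j], [(-0.03+0.29j), 0.01+0.04j, -0.07-0.02j], [(0.88-2.38j), (0.05-0.39j), (0.51+0.36j)]] + [[0.63-0.02j, (0.1+0.02j), -0.04-0.15j], [(-0.03-0.29j), (0.01-0.04j), (-0.07+0.02j)], [(0.88+2.38j), (0.05+0.39j), 0.51-0.36j]] + [[-0.03-0.00j, (0.23-0j), (0.03+0j)],[0.20+0.00j, (-1.6+0j), -0.19-0.00j],[(0.03+0j), -0.22+0.00j, (-0.03-0j)]]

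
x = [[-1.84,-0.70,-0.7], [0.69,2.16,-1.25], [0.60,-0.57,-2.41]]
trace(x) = -2.09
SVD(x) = [[-0.19,-0.67,-0.71], [0.77,0.35,-0.54], [0.61,-0.65,0.45]] @ diag([2.98853875583379, 2.512643456511487, 1.522517311996626]) @ [[0.42,  0.48,  -0.77], [0.44,  0.64,  0.63], [0.8,  -0.6,  0.06]]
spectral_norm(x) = 2.99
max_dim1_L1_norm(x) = 4.1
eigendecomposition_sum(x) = [[-0.90+1.00j,(-0.19-0.06j),-0.40-1.46j], [(0.21+0.19j),(-0.01+0.04j),-0.31+0.08j], [0.32+1.11j,-0.13+0.11j,-1.25-0.37j]] + [[(-0.9-1j), (-0.19+0.06j), (-0.4+1.46j)],[(0.21-0.19j), -0.01-0.04j, -0.31-0.08j],[0.32-1.11j, (-0.13-0.11j), (-1.25+0.37j)]] + [[-0.04+0.00j,-0.32-0.00j,(0.09-0j)], [(0.28-0j),(2.19+0j),(-0.63+0j)], [-0.04+0.00j,(-0.31-0j),0.09-0.00j]]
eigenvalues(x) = [(-2.16+0.66j), (-2.16-0.66j), (2.24+0j)]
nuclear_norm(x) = 7.02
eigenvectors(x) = [[(-0.75+0j), -0.75-0.00j, (0.14+0j)], [(-0+0.16j), -0.00-0.16j, (-0.98+0j)], [(-0.34+0.55j), -0.34-0.55j, 0.14+0.00j]]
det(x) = 11.43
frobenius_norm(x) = 4.19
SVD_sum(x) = [[-0.23, -0.27, 0.43], [0.95, 1.10, -1.77], [0.76, 0.88, -1.42]] + [[-0.74, -1.08, -1.07], [0.39, 0.57, 0.56], [-0.71, -1.04, -1.03]] + [[-0.87, 0.65, -0.06], [-0.65, 0.49, -0.05], [0.55, -0.41, 0.04]]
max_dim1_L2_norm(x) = 2.59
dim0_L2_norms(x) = [2.05, 2.34, 2.8]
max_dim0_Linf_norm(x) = 2.41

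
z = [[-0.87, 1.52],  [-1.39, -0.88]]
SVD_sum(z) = [[-0.39, 1.63], [0.12, -0.52]] + [[-0.48, -0.11], [-1.51, -0.36]]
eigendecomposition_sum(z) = [[-0.44+0.73j, (0.76+0.46j)], [-0.69-0.42j, (-0.44+0.73j)]] + [[(-0.44-0.73j), 0.76-0.46j], [-0.69+0.42j, (-0.44-0.73j)]]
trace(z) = -1.75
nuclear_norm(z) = 3.40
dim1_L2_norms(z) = [1.75, 1.65]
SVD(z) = [[-0.95,0.30], [0.30,0.95]] @ diag([1.7630288831171135, 1.6326448350130605]) @ [[0.23, -0.97], [-0.97, -0.23]]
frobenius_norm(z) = 2.40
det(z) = 2.88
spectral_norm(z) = 1.76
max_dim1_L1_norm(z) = 2.39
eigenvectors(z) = [[0.72+0.00j,  0.72-0.00j], [-0.00+0.69j,  (-0-0.69j)]]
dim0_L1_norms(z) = [2.26, 2.4]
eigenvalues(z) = [(-0.88+1.45j), (-0.88-1.45j)]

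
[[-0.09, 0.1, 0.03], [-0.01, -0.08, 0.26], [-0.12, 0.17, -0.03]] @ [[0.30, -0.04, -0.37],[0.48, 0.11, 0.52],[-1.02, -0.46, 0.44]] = [[-0.01,  0.0,  0.10],[-0.31,  -0.13,  0.08],[0.08,  0.04,  0.12]]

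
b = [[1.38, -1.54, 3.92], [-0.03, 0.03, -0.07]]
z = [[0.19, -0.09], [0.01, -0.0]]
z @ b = [[0.26, -0.3, 0.75], [0.01, -0.02, 0.04]]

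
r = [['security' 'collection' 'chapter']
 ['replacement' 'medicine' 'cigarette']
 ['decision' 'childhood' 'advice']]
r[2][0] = 'decision'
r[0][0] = 'security'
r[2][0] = 'decision'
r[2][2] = 'advice'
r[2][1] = 'childhood'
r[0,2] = 'chapter'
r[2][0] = 'decision'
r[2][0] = 'decision'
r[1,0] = 'replacement'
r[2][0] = 'decision'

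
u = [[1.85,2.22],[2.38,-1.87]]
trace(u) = -0.02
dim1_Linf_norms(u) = [2.22, 2.38]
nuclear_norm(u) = 5.92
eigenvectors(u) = [[0.90, -0.42],  [0.44, 0.91]]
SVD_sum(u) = [[0.77, -0.33],[2.69, -1.14]] + [[1.08, 2.55], [-0.31, -0.73]]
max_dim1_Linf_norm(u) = 2.38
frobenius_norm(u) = 4.18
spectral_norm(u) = 3.04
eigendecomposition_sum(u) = [[2.4, 1.11], [1.19, 0.55]] + [[-0.55, 1.11], [1.19, -2.42]]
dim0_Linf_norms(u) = [2.38, 2.22]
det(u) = -8.74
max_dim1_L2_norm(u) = 3.03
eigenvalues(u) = [2.95, -2.97]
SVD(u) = [[-0.27, -0.96], [-0.96, 0.27]] @ diag([3.038594855919685, 2.877349700953714]) @ [[-0.92, 0.39], [-0.39, -0.92]]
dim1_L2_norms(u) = [2.89, 3.03]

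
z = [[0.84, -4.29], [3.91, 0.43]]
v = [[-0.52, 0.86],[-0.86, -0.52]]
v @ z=[[2.93, 2.6], [-2.76, 3.47]]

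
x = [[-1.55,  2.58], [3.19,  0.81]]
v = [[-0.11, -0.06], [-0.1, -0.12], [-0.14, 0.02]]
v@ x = [[-0.02, -0.33], [-0.23, -0.36], [0.28, -0.34]]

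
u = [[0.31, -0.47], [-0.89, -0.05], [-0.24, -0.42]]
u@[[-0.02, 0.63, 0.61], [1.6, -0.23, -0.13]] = [[-0.76, 0.30, 0.25], [-0.06, -0.55, -0.54], [-0.67, -0.05, -0.09]]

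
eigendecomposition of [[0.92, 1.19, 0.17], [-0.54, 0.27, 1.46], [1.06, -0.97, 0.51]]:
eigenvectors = [[-0.78+0.00j, 0.16+0.42j, (0.16-0.42j)],[-0.30+0.00j, (-0.68+0j), (-0.68-0j)],[(-0.54+0j), (0.14-0.57j), (0.14+0.57j)]]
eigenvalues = [(1.5+0j), (0.1+1.56j), (0.1-1.56j)]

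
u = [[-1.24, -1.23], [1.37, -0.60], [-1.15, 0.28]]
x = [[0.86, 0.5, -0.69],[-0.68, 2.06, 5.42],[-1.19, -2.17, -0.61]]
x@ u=[[0.41, -1.55], [-2.57, 1.12], [-0.8, 2.59]]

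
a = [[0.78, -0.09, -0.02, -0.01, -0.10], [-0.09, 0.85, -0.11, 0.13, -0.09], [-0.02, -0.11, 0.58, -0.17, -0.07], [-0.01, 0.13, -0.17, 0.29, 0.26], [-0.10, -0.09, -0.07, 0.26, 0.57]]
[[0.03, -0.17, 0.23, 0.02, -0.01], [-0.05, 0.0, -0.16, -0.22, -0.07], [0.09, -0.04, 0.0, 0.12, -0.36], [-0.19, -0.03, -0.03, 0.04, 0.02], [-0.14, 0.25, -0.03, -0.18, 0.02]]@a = [[0.03, -0.17, 0.15, -0.06, -0.00], [-0.03, -0.00, -0.05, -0.05, -0.08], [0.11, 0.01, 0.01, -0.06, -0.18], [-0.15, -0.0, -0.02, 0.02, 0.05], [-0.13, 0.20, -0.01, -0.01, -0.04]]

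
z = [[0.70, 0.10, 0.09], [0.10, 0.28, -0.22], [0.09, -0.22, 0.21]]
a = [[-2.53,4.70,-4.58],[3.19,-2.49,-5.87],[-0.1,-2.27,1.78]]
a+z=[[-1.83, 4.80, -4.49], [3.29, -2.21, -6.09], [-0.01, -2.49, 1.99]]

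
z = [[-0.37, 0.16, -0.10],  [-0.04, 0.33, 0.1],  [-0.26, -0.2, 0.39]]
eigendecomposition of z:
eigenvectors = [[(0.95+0j), 0.09+0.09j, 0.09-0.09j], [(0.01+0j), -0.18+0.51j, -0.18-0.51j], [0.31+0.00j, (-0.83+0j), (-0.83-0j)]]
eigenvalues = [(-0.4+0j), (0.38+0.15j), (0.38-0.15j)]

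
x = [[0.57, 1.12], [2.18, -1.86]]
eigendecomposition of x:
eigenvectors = [[0.83, -0.33], [0.56, 0.94]]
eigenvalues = [1.33, -2.62]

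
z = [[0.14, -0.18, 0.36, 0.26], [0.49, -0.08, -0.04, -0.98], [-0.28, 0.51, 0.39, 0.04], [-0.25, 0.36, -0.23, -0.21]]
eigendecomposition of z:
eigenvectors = [[-0.13+0.33j, -0.13-0.33j, (0.73+0j), (-0.39+0j)], [(0.71+0j), 0.71-0.00j, (0.55+0j), (-0.47+0j)], [-0.31-0.28j, (-0.31+0.28j), (-0.23+0j), (-0.78+0j)], [0.00-0.43j, 0.43j, 0.33+0.00j, (0.14+0j)]]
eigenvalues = [(-0.16+0.84j), (-0.16-0.84j), 0j, (0.55+0j)]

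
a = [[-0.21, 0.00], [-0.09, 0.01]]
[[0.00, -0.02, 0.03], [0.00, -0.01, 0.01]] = a @ [[-0.01, 0.11, -0.14], [0.02, 0.07, -0.11]]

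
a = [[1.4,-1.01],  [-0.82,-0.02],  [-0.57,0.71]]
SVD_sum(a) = [[1.43,-0.97],[-0.55,0.37],[-0.72,0.49]] + [[-0.03,-0.04],[-0.27,-0.39],[0.15,0.22]]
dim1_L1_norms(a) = [2.41, 0.84, 1.28]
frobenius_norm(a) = 2.12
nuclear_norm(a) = 2.59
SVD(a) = [[-0.84,  -0.09], [0.33,  -0.87], [0.43,  0.49]] @ diag([2.044601157338223, 0.5490957178955225]) @ [[-0.83,0.56], [0.56,0.83]]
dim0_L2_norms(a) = [1.72, 1.23]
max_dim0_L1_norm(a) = 2.79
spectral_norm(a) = 2.04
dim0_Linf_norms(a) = [1.4, 1.01]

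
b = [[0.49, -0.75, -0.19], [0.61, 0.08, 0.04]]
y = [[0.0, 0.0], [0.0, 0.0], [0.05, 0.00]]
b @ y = [[-0.01, 0.00], [0.0, 0.0]]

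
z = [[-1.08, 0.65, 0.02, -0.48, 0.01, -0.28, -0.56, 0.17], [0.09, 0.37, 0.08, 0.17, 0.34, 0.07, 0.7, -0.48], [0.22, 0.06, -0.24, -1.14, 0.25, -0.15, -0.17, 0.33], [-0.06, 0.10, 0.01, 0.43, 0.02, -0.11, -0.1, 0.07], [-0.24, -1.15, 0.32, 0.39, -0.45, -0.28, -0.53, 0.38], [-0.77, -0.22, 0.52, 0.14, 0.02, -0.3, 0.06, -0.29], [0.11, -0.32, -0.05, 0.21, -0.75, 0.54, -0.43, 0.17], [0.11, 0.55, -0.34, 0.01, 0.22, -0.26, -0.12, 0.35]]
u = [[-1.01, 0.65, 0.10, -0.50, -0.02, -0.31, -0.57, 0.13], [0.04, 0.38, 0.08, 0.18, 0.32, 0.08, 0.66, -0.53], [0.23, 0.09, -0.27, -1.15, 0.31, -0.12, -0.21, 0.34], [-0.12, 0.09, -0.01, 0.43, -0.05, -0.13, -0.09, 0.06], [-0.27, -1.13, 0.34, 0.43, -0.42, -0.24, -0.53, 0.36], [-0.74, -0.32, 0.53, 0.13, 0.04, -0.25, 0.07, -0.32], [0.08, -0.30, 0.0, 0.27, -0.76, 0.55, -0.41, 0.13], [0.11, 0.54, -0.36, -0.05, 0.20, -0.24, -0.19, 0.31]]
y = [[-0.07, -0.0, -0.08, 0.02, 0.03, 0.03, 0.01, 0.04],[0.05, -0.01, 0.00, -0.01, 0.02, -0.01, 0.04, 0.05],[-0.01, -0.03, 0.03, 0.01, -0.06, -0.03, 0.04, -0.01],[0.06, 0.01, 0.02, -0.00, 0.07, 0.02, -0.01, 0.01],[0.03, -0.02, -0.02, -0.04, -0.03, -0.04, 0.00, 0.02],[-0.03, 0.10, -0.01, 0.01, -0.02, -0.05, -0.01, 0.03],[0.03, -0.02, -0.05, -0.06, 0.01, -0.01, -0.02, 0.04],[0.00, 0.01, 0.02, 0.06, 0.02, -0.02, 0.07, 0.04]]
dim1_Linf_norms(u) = [1.01, 0.66, 1.15, 0.43, 1.13, 0.74, 0.76, 0.54]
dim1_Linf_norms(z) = [1.08, 0.7, 1.14, 0.43, 1.15, 0.77, 0.75, 0.55]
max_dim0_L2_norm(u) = 1.53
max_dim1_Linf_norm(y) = 0.1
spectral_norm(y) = 0.15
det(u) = -0.00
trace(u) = -1.24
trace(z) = -1.35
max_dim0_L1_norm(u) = 3.5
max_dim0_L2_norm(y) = 0.12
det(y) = -0.00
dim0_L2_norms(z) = [1.38, 1.53, 0.75, 1.4, 1.0, 0.8, 1.15, 0.87]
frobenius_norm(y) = 0.29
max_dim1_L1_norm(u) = 3.72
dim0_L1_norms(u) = [2.6, 3.5, 1.69, 3.14, 2.12, 1.92, 2.73, 2.18]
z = y + u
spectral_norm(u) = 2.01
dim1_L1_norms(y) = [0.28, 0.19, 0.22, 0.2, 0.2, 0.26, 0.24, 0.24]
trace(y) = -0.11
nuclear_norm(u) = 6.88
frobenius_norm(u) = 3.23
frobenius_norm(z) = 3.24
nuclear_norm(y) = 0.66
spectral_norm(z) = 1.97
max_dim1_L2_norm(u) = 1.51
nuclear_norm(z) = 7.07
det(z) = 0.00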